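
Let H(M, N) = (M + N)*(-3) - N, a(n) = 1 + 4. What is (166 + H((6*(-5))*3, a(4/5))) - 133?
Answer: 283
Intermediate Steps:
a(n) = 5
H(M, N) = -4*N - 3*M (H(M, N) = (-3*M - 3*N) - N = -4*N - 3*M)
(166 + H((6*(-5))*3, a(4/5))) - 133 = (166 + (-4*5 - 3*6*(-5)*3)) - 133 = (166 + (-20 - (-90)*3)) - 133 = (166 + (-20 - 3*(-90))) - 133 = (166 + (-20 + 270)) - 133 = (166 + 250) - 133 = 416 - 133 = 283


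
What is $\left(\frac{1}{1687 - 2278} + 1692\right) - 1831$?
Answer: $- \frac{82150}{591} \approx -139.0$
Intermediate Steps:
$\left(\frac{1}{1687 - 2278} + 1692\right) - 1831 = \left(\frac{1}{-591} + 1692\right) - 1831 = \left(- \frac{1}{591} + 1692\right) - 1831 = \frac{999971}{591} - 1831 = - \frac{82150}{591}$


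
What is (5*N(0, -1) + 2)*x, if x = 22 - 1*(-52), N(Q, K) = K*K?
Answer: 518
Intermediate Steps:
N(Q, K) = K²
x = 74 (x = 22 + 52 = 74)
(5*N(0, -1) + 2)*x = (5*(-1)² + 2)*74 = (5*1 + 2)*74 = (5 + 2)*74 = 7*74 = 518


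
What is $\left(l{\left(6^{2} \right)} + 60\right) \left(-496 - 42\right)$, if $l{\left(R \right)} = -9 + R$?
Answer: $-46806$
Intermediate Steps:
$\left(l{\left(6^{2} \right)} + 60\right) \left(-496 - 42\right) = \left(\left(-9 + 6^{2}\right) + 60\right) \left(-496 - 42\right) = \left(\left(-9 + 36\right) + 60\right) \left(-538\right) = \left(27 + 60\right) \left(-538\right) = 87 \left(-538\right) = -46806$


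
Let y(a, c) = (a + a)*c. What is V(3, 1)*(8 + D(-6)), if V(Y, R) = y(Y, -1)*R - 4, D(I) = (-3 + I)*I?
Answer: -620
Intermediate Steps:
y(a, c) = 2*a*c (y(a, c) = (2*a)*c = 2*a*c)
D(I) = I*(-3 + I)
V(Y, R) = -4 - 2*R*Y (V(Y, R) = (2*Y*(-1))*R - 4 = (-2*Y)*R - 4 = -2*R*Y - 4 = -4 - 2*R*Y)
V(3, 1)*(8 + D(-6)) = (-4 - 2*1*3)*(8 - 6*(-3 - 6)) = (-4 - 6)*(8 - 6*(-9)) = -10*(8 + 54) = -10*62 = -620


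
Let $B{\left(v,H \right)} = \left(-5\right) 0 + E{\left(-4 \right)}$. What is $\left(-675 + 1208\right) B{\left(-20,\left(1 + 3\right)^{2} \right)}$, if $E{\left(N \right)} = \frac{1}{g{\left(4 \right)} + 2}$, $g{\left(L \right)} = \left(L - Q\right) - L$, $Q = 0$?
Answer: $\frac{533}{2} \approx 266.5$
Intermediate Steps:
$g{\left(L \right)} = 0$ ($g{\left(L \right)} = \left(L - 0\right) - L = \left(L + 0\right) - L = L - L = 0$)
$E{\left(N \right)} = \frac{1}{2}$ ($E{\left(N \right)} = \frac{1}{0 + 2} = \frac{1}{2}$)
$B{\left(v,H \right)} = \frac{1}{2}$ ($B{\left(v,H \right)} = \left(-5\right) 0 + \frac{1}{2} = 0 + \frac{1}{2} = \frac{1}{2}$)
$\left(-675 + 1208\right) B{\left(-20,\left(1 + 3\right)^{2} \right)} = \left(-675 + 1208\right) \frac{1}{2} = 533 \cdot \frac{1}{2} = \frac{533}{2}$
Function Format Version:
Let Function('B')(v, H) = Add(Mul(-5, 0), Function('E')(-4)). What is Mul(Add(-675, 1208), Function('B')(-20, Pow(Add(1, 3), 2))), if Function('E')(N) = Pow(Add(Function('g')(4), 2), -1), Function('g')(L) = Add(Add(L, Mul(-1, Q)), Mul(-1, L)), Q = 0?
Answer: Rational(533, 2) ≈ 266.50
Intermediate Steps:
Function('g')(L) = 0 (Function('g')(L) = Add(Add(L, Mul(-1, 0)), Mul(-1, L)) = Add(Add(L, 0), Mul(-1, L)) = Add(L, Mul(-1, L)) = 0)
Function('E')(N) = Rational(1, 2) (Function('E')(N) = Pow(Add(0, 2), -1) = Pow(2, -1) = Rational(1, 2))
Function('B')(v, H) = Rational(1, 2) (Function('B')(v, H) = Add(Mul(-5, 0), Rational(1, 2)) = Add(0, Rational(1, 2)) = Rational(1, 2))
Mul(Add(-675, 1208), Function('B')(-20, Pow(Add(1, 3), 2))) = Mul(Add(-675, 1208), Rational(1, 2)) = Mul(533, Rational(1, 2)) = Rational(533, 2)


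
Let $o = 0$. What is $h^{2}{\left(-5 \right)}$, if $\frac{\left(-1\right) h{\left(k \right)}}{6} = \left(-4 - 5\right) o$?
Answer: $0$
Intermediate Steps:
$h{\left(k \right)} = 0$ ($h{\left(k \right)} = - 6 \left(-4 - 5\right) 0 = - 6 \left(\left(-9\right) 0\right) = \left(-6\right) 0 = 0$)
$h^{2}{\left(-5 \right)} = 0^{2} = 0$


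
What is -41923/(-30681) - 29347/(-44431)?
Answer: 394725160/194741073 ≈ 2.0269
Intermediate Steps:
-41923/(-30681) - 29347/(-44431) = -41923*(-1/30681) - 29347*(-1/44431) = 5989/4383 + 29347/44431 = 394725160/194741073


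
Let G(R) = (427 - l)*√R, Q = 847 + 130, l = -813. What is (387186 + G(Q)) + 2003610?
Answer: 2390796 + 1240*√977 ≈ 2.4296e+6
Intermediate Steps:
Q = 977
G(R) = 1240*√R (G(R) = (427 - 1*(-813))*√R = (427 + 813)*√R = 1240*√R)
(387186 + G(Q)) + 2003610 = (387186 + 1240*√977) + 2003610 = 2390796 + 1240*√977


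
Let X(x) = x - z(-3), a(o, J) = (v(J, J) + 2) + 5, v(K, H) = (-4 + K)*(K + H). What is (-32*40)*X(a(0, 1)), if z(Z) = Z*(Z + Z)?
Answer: 21760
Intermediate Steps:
v(K, H) = (-4 + K)*(H + K)
a(o, J) = 7 - 8*J + 2*J² (a(o, J) = ((J² - 4*J - 4*J + J*J) + 2) + 5 = ((J² - 4*J - 4*J + J²) + 2) + 5 = ((-8*J + 2*J²) + 2) + 5 = (2 - 8*J + 2*J²) + 5 = 7 - 8*J + 2*J²)
z(Z) = 2*Z² (z(Z) = Z*(2*Z) = 2*Z²)
X(x) = -18 + x (X(x) = x - 2*(-3)² = x - 2*9 = x - 1*18 = x - 18 = -18 + x)
(-32*40)*X(a(0, 1)) = (-32*40)*(-18 + (7 - 8*1 + 2*1²)) = -1280*(-18 + (7 - 8 + 2*1)) = -1280*(-18 + (7 - 8 + 2)) = -1280*(-18 + 1) = -1280*(-17) = 21760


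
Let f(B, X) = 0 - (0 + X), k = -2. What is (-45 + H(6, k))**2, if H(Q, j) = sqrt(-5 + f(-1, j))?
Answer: (45 - I*sqrt(3))**2 ≈ 2022.0 - 155.88*I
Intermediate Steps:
f(B, X) = -X (f(B, X) = 0 - X = -X)
H(Q, j) = sqrt(-5 - j)
(-45 + H(6, k))**2 = (-45 + sqrt(-5 - 1*(-2)))**2 = (-45 + sqrt(-5 + 2))**2 = (-45 + sqrt(-3))**2 = (-45 + I*sqrt(3))**2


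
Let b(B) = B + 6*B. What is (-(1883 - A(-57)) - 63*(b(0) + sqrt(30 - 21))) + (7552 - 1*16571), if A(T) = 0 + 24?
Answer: -11067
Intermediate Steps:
A(T) = 24
b(B) = 7*B
(-(1883 - A(-57)) - 63*(b(0) + sqrt(30 - 21))) + (7552 - 1*16571) = (-(1883 - 1*24) - 63*(7*0 + sqrt(30 - 21))) + (7552 - 1*16571) = (-(1883 - 24) - 63*(0 + sqrt(9))) + (7552 - 16571) = (-1*1859 - 63*(0 + 3)) - 9019 = (-1859 - 63*3) - 9019 = (-1859 - 189) - 9019 = -2048 - 9019 = -11067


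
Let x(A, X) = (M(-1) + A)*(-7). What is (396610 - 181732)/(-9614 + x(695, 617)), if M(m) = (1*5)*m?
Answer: -107439/7222 ≈ -14.877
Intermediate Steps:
M(m) = 5*m
x(A, X) = 35 - 7*A (x(A, X) = (5*(-1) + A)*(-7) = (-5 + A)*(-7) = 35 - 7*A)
(396610 - 181732)/(-9614 + x(695, 617)) = (396610 - 181732)/(-9614 + (35 - 7*695)) = 214878/(-9614 + (35 - 4865)) = 214878/(-9614 - 4830) = 214878/(-14444) = 214878*(-1/14444) = -107439/7222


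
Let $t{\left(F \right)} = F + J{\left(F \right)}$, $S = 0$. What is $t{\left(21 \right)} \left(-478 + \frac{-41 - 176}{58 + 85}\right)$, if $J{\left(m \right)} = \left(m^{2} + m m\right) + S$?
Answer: $- \frac{61919613}{143} \approx -4.33 \cdot 10^{5}$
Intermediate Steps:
$J{\left(m \right)} = 2 m^{2}$ ($J{\left(m \right)} = \left(m^{2} + m m\right) + 0 = \left(m^{2} + m^{2}\right) + 0 = 2 m^{2} + 0 = 2 m^{2}$)
$t{\left(F \right)} = F + 2 F^{2}$
$t{\left(21 \right)} \left(-478 + \frac{-41 - 176}{58 + 85}\right) = 21 \left(1 + 2 \cdot 21\right) \left(-478 + \frac{-41 - 176}{58 + 85}\right) = 21 \left(1 + 42\right) \left(-478 - \frac{217}{143}\right) = 21 \cdot 43 \left(-478 - \frac{217}{143}\right) = 903 \left(-478 - \frac{217}{143}\right) = 903 \left(- \frac{68571}{143}\right) = - \frac{61919613}{143}$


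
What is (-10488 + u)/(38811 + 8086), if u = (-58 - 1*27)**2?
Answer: -3263/46897 ≈ -0.069578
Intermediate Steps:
u = 7225 (u = (-58 - 27)**2 = (-85)**2 = 7225)
(-10488 + u)/(38811 + 8086) = (-10488 + 7225)/(38811 + 8086) = -3263/46897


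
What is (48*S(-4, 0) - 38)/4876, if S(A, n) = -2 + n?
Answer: -67/2438 ≈ -0.027482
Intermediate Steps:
(48*S(-4, 0) - 38)/4876 = (48*(-2 + 0) - 38)/4876 = (48*(-2) - 38)*(1/4876) = (-96 - 38)*(1/4876) = -134*1/4876 = -67/2438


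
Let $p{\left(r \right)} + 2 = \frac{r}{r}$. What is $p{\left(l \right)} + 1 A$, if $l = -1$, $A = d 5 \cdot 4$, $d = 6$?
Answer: $119$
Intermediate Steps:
$A = 120$ ($A = 6 \cdot 5 \cdot 4 = 30 \cdot 4 = 120$)
$p{\left(r \right)} = -1$ ($p{\left(r \right)} = -2 + \frac{r}{r} = -2 + 1 = -1$)
$p{\left(l \right)} + 1 A = -1 + 1 \cdot 120 = -1 + 120 = 119$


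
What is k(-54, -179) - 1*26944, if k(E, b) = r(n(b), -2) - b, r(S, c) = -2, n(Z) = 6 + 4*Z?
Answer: -26767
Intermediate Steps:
k(E, b) = -2 - b
k(-54, -179) - 1*26944 = (-2 - 1*(-179)) - 1*26944 = (-2 + 179) - 26944 = 177 - 26944 = -26767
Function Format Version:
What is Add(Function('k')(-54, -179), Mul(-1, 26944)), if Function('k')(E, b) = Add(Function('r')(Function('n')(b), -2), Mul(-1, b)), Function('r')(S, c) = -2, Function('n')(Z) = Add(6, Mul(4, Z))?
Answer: -26767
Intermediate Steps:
Function('k')(E, b) = Add(-2, Mul(-1, b))
Add(Function('k')(-54, -179), Mul(-1, 26944)) = Add(Add(-2, Mul(-1, -179)), Mul(-1, 26944)) = Add(Add(-2, 179), -26944) = Add(177, -26944) = -26767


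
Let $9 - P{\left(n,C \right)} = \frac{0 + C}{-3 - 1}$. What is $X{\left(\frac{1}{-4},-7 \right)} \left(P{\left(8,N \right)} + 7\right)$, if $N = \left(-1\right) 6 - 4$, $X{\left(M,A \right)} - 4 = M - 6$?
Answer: $- \frac{243}{8} \approx -30.375$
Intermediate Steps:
$X{\left(M,A \right)} = -2 + M$ ($X{\left(M,A \right)} = 4 + \left(M - 6\right) = 4 + \left(-6 + M\right) = -2 + M$)
$N = -10$ ($N = -6 - 4 = -10$)
$P{\left(n,C \right)} = 9 + \frac{C}{4}$ ($P{\left(n,C \right)} = 9 - \frac{0 + C}{-3 - 1} = 9 - \frac{C}{-4} = 9 - C \left(- \frac{1}{4}\right) = 9 - - \frac{C}{4} = 9 + \frac{C}{4}$)
$X{\left(\frac{1}{-4},-7 \right)} \left(P{\left(8,N \right)} + 7\right) = \left(-2 + \frac{1}{-4}\right) \left(\left(9 + \frac{1}{4} \left(-10\right)\right) + 7\right) = \left(-2 - \frac{1}{4}\right) \left(\left(9 - \frac{5}{2}\right) + 7\right) = - \frac{9 \left(\frac{13}{2} + 7\right)}{4} = \left(- \frac{9}{4}\right) \frac{27}{2} = - \frac{243}{8}$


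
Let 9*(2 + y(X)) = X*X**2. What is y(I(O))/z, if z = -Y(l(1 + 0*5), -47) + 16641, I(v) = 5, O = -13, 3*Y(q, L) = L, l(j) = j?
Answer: 107/149910 ≈ 0.00071376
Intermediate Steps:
Y(q, L) = L/3
y(X) = -2 + X**3/9 (y(X) = -2 + (X*X**2)/9 = -2 + X**3/9)
z = 49970/3 (z = -(-47)/3 + 16641 = -1*(-47/3) + 16641 = 47/3 + 16641 = 49970/3 ≈ 16657.)
y(I(O))/z = (-2 + (1/9)*5**3)/(49970/3) = (-2 + (1/9)*125)*(3/49970) = (-2 + 125/9)*(3/49970) = (107/9)*(3/49970) = 107/149910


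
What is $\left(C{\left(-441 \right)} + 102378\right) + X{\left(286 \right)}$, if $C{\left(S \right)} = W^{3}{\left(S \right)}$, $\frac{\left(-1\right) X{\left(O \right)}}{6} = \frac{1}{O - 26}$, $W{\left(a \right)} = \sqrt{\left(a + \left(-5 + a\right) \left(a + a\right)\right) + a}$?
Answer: $\frac{13309137}{130} + 8242290 \sqrt{890} \approx 2.4599 \cdot 10^{8}$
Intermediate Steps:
$W{\left(a \right)} = \sqrt{2 a + 2 a \left(-5 + a\right)}$ ($W{\left(a \right)} = \sqrt{\left(a + \left(-5 + a\right) 2 a\right) + a} = \sqrt{\left(a + 2 a \left(-5 + a\right)\right) + a} = \sqrt{2 a + 2 a \left(-5 + a\right)}$)
$X{\left(O \right)} = - \frac{6}{-26 + O}$ ($X{\left(O \right)} = - \frac{6}{O - 26} = - \frac{6}{-26 + O}$)
$C{\left(S \right)} = 2 \sqrt{2} \left(S \left(-4 + S\right)\right)^{\frac{3}{2}}$ ($C{\left(S \right)} = \left(\sqrt{2} \sqrt{S \left(-4 + S\right)}\right)^{3} = 2 \sqrt{2} \left(S \left(-4 + S\right)\right)^{\frac{3}{2}}$)
$\left(C{\left(-441 \right)} + 102378\right) + X{\left(286 \right)} = \left(2 \sqrt{2} \left(- 441 \left(-4 - 441\right)\right)^{\frac{3}{2}} + 102378\right) - \frac{6}{-26 + 286} = \left(2 \sqrt{2} \left(\left(-441\right) \left(-445\right)\right)^{\frac{3}{2}} + 102378\right) - \frac{6}{260} = \left(2 \sqrt{2} \cdot 196245^{\frac{3}{2}} + 102378\right) - \frac{3}{130} = \left(2 \sqrt{2} \cdot 4121145 \sqrt{445} + 102378\right) - \frac{3}{130} = \left(8242290 \sqrt{890} + 102378\right) - \frac{3}{130} = \left(102378 + 8242290 \sqrt{890}\right) - \frac{3}{130} = \frac{13309137}{130} + 8242290 \sqrt{890}$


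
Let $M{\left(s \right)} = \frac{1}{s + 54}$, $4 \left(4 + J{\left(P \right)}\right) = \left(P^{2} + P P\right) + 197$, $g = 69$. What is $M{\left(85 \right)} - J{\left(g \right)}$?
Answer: $- \frac{1348713}{556} \approx -2425.7$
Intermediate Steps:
$J{\left(P \right)} = \frac{181}{4} + \frac{P^{2}}{2}$ ($J{\left(P \right)} = -4 + \frac{\left(P^{2} + P P\right) + 197}{4} = -4 + \frac{\left(P^{2} + P^{2}\right) + 197}{4} = -4 + \frac{2 P^{2} + 197}{4} = -4 + \frac{197 + 2 P^{2}}{4} = -4 + \left(\frac{197}{4} + \frac{P^{2}}{2}\right) = \frac{181}{4} + \frac{P^{2}}{2}$)
$M{\left(s \right)} = \frac{1}{54 + s}$
$M{\left(85 \right)} - J{\left(g \right)} = \frac{1}{54 + 85} - \left(\frac{181}{4} + \frac{69^{2}}{2}\right) = \frac{1}{139} - \left(\frac{181}{4} + \frac{1}{2} \cdot 4761\right) = \frac{1}{139} - \left(\frac{181}{4} + \frac{4761}{2}\right) = \frac{1}{139} - \frac{9703}{4} = - \frac{1348713}{556}$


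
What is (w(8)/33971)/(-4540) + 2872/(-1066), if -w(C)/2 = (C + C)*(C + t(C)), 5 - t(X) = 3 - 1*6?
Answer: -55367905836/20550926305 ≈ -2.6942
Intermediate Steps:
t(X) = 8 (t(X) = 5 - (3 - 1*6) = 5 - (3 - 6) = 5 - 1*(-3) = 5 + 3 = 8)
w(C) = -4*C*(8 + C) (w(C) = -2*(C + C)*(C + 8) = -2*2*C*(8 + C) = -4*C*(8 + C))
(w(8)/33971)/(-4540) + 2872/(-1066) = (-4*8*(8 + 8)/33971)/(-4540) + 2872/(-1066) = (-4*8*16*(1/33971))*(-1/4540) + 2872*(-1/1066) = -512*1/33971*(-1/4540) - 1436/533 = -512/33971*(-1/4540) - 1436/533 = 128/38557085 - 1436/533 = -55367905836/20550926305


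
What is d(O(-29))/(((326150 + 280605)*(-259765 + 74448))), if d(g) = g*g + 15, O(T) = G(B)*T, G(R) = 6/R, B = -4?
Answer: -7629/449768065340 ≈ -1.6962e-8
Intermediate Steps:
O(T) = -3*T/2 (O(T) = (6/(-4))*T = (6*(-¼))*T = -3*T/2)
d(g) = 15 + g² (d(g) = g² + 15 = 15 + g²)
d(O(-29))/(((326150 + 280605)*(-259765 + 74448))) = (15 + (-3/2*(-29))²)/(((326150 + 280605)*(-259765 + 74448))) = (15 + (87/2)²)/((606755*(-185317))) = (15 + 7569/4)/(-112442016335) = (7629/4)*(-1/112442016335) = -7629/449768065340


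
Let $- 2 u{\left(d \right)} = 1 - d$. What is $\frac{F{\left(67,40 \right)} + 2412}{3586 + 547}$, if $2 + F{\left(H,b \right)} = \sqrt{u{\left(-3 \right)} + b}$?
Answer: $\frac{2410}{4133} + \frac{\sqrt{38}}{4133} \approx 0.5846$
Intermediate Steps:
$u{\left(d \right)} = - \frac{1}{2} + \frac{d}{2}$ ($u{\left(d \right)} = - \frac{1 - d}{2} = - \frac{1}{2} + \frac{d}{2}$)
$F{\left(H,b \right)} = -2 + \sqrt{-2 + b}$ ($F{\left(H,b \right)} = -2 + \sqrt{\left(- \frac{1}{2} + \frac{1}{2} \left(-3\right)\right) + b} = -2 + \sqrt{\left(- \frac{1}{2} - \frac{3}{2}\right) + b} = -2 + \sqrt{-2 + b}$)
$\frac{F{\left(67,40 \right)} + 2412}{3586 + 547} = \frac{\left(-2 + \sqrt{-2 + 40}\right) + 2412}{3586 + 547} = \frac{\left(-2 + \sqrt{38}\right) + 2412}{4133} = \left(2410 + \sqrt{38}\right) \frac{1}{4133} = \frac{2410}{4133} + \frac{\sqrt{38}}{4133}$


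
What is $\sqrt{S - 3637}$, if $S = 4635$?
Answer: $\sqrt{998} \approx 31.591$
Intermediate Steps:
$\sqrt{S - 3637} = \sqrt{4635 - 3637} = \sqrt{998}$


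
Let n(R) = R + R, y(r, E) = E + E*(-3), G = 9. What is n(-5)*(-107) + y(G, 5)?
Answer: 1060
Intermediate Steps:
y(r, E) = -2*E (y(r, E) = E - 3*E = -2*E)
n(R) = 2*R
n(-5)*(-107) + y(G, 5) = (2*(-5))*(-107) - 2*5 = -10*(-107) - 10 = 1070 - 10 = 1060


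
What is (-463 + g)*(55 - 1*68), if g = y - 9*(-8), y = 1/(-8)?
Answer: 40677/8 ≈ 5084.6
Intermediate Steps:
y = -1/8 ≈ -0.12500
g = 575/8 (g = -1/8 - 9*(-8) = -1/8 + 72 = 575/8 ≈ 71.875)
(-463 + g)*(55 - 1*68) = (-463 + 575/8)*(55 - 1*68) = -3129*(55 - 68)/8 = -3129/8*(-13) = 40677/8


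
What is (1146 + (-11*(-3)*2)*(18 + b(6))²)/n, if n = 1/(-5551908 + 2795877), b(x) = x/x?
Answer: -68823606132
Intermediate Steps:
b(x) = 1
n = -1/2756031 (n = 1/(-2756031) = -1/2756031 ≈ -3.6284e-7)
(1146 + (-11*(-3)*2)*(18 + b(6))²)/n = (1146 + (-11*(-3)*2)*(18 + 1)²)/(-1/2756031) = (1146 + (33*2)*19²)*(-2756031) = (1146 + 66*361)*(-2756031) = (1146 + 23826)*(-2756031) = 24972*(-2756031) = -68823606132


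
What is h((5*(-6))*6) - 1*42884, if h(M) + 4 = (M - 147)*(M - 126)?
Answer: 57174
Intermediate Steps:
h(M) = -4 + (-147 + M)*(-126 + M) (h(M) = -4 + (M - 147)*(M - 126) = -4 + (-147 + M)*(-126 + M))
h((5*(-6))*6) - 1*42884 = (18518 + ((5*(-6))*6)² - 273*5*(-6)*6) - 1*42884 = (18518 + (-30*6)² - (-8190)*6) - 42884 = (18518 + (-180)² - 273*(-180)) - 42884 = (18518 + 32400 + 49140) - 42884 = 100058 - 42884 = 57174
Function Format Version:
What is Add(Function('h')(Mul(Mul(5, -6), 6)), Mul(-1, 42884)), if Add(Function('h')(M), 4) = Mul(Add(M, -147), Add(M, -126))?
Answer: 57174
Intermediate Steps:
Function('h')(M) = Add(-4, Mul(Add(-147, M), Add(-126, M))) (Function('h')(M) = Add(-4, Mul(Add(M, -147), Add(M, -126))) = Add(-4, Mul(Add(-147, M), Add(-126, M))))
Add(Function('h')(Mul(Mul(5, -6), 6)), Mul(-1, 42884)) = Add(Add(18518, Pow(Mul(Mul(5, -6), 6), 2), Mul(-273, Mul(Mul(5, -6), 6))), Mul(-1, 42884)) = Add(Add(18518, Pow(Mul(-30, 6), 2), Mul(-273, Mul(-30, 6))), -42884) = Add(Add(18518, Pow(-180, 2), Mul(-273, -180)), -42884) = Add(Add(18518, 32400, 49140), -42884) = Add(100058, -42884) = 57174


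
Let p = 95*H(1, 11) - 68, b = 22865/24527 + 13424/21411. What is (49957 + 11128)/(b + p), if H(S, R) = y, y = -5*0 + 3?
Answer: 32078640962745/114775841512 ≈ 279.49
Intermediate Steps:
y = 3 (y = 0 + 3 = 3)
b = 818812963/525147597 (b = 22865*(1/24527) + 13424*(1/21411) = 22865/24527 + 13424/21411 = 818812963/525147597 ≈ 1.5592)
H(S, R) = 3
p = 217 (p = 95*3 - 68 = 285 - 68 = 217)
(49957 + 11128)/(b + p) = (49957 + 11128)/(818812963/525147597 + 217) = 61085/(114775841512/525147597) = 61085*(525147597/114775841512) = 32078640962745/114775841512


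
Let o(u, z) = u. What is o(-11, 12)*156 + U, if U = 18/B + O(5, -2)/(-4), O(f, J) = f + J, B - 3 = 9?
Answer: -6861/4 ≈ -1715.3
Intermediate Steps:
B = 12 (B = 3 + 9 = 12)
O(f, J) = J + f
U = ¾ (U = 18/12 + (-2 + 5)/(-4) = 18*(1/12) + 3*(-¼) = 3/2 - ¾ = ¾ ≈ 0.75000)
o(-11, 12)*156 + U = -11*156 + ¾ = -1716 + ¾ = -6861/4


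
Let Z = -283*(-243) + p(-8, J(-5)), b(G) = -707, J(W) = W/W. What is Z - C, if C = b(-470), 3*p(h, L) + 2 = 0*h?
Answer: 208426/3 ≈ 69475.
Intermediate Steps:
J(W) = 1
p(h, L) = -2/3 (p(h, L) = -2/3 + (0*h)/3 = -2/3 + (1/3)*0 = -2/3 + 0 = -2/3)
C = -707
Z = 206305/3 (Z = -283*(-243) - 2/3 = 68769 - 2/3 = 206305/3 ≈ 68768.)
Z - C = 206305/3 - 1*(-707) = 206305/3 + 707 = 208426/3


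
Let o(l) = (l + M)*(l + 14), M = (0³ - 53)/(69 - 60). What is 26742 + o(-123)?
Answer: 367118/9 ≈ 40791.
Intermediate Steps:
M = -53/9 (M = (0 - 53)/9 = -53*⅑ = -53/9 ≈ -5.8889)
o(l) = (14 + l)*(-53/9 + l) (o(l) = (l - 53/9)*(l + 14) = (-53/9 + l)*(14 + l) = (14 + l)*(-53/9 + l))
26742 + o(-123) = 26742 + (-742/9 + (-123)² + (73/9)*(-123)) = 26742 + (-742/9 + 15129 - 2993/3) = 26742 + 126440/9 = 367118/9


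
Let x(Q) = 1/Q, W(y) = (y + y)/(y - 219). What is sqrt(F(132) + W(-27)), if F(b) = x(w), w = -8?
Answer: sqrt(2542)/164 ≈ 0.30743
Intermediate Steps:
W(y) = 2*y/(-219 + y) (W(y) = (2*y)/(-219 + y) = 2*y/(-219 + y))
F(b) = -1/8 (F(b) = 1/(-8) = -1/8)
sqrt(F(132) + W(-27)) = sqrt(-1/8 + 2*(-27)/(-219 - 27)) = sqrt(-1/8 + 2*(-27)/(-246)) = sqrt(-1/8 + 2*(-27)*(-1/246)) = sqrt(-1/8 + 9/41) = sqrt(31/328) = sqrt(2542)/164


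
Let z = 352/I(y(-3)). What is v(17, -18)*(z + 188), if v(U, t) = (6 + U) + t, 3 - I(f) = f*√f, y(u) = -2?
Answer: 21260/17 - 3520*I*√2/17 ≈ 1250.6 - 292.83*I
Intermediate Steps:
I(f) = 3 - f^(3/2) (I(f) = 3 - f*√f = 3 - f^(3/2))
v(U, t) = 6 + U + t
z = 352/(3 + 2*I*√2) (z = 352/(3 - (-2)^(3/2)) = 352/(3 - (-2)*I*√2) = 352/(3 + 2*I*√2) ≈ 62.118 - 58.565*I)
v(17, -18)*(z + 188) = (6 + 17 - 18)*((1056/17 - 704*I*√2/17) + 188) = 5*(4252/17 - 704*I*√2/17) = 21260/17 - 3520*I*√2/17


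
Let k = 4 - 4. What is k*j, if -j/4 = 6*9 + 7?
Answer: 0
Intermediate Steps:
j = -244 (j = -4*(6*9 + 7) = -4*(54 + 7) = -4*61 = -244)
k = 0
k*j = 0*(-244) = 0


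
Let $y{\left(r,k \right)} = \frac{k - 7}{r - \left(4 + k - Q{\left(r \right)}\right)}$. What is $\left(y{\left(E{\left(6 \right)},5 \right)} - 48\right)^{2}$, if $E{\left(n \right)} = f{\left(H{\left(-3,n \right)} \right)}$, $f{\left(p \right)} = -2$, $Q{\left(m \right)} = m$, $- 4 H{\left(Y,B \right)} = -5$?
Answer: $\frac{386884}{169} \approx 2289.3$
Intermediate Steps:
$H{\left(Y,B \right)} = \frac{5}{4}$ ($H{\left(Y,B \right)} = \left(- \frac{1}{4}\right) \left(-5\right) = \frac{5}{4}$)
$E{\left(n \right)} = -2$
$y{\left(r,k \right)} = \frac{-7 + k}{-4 - k + 2 r}$ ($y{\left(r,k \right)} = \frac{k - 7}{r - \left(4 + k - r\right)} = \frac{-7 + k}{r - \left(4 + k - r\right)} = \frac{-7 + k}{-4 - k + 2 r}$)
$\left(y{\left(E{\left(6 \right)},5 \right)} - 48\right)^{2} = \left(\frac{7 - 5}{4 + 5 - -4} - 48\right)^{2} = \left(\frac{7 - 5}{4 + 5 + 4} - 48\right)^{2} = \left(\frac{1}{13} \cdot 2 - 48\right)^{2} = \left(\frac{2}{13} - 48\right)^{2} = \left(- \frac{622}{13}\right)^{2} = \frac{386884}{169}$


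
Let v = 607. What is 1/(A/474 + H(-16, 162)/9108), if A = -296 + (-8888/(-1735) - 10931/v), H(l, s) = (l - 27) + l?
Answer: -757771528140/498715913747 ≈ -1.5194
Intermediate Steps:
H(l, s) = -27 + 2*l (H(l, s) = (-27 + l) + l = -27 + 2*l)
A = -325301189/1053145 (A = -296 + (-8888/(-1735) - 10931/607) = -296 + (-8888*(-1/1735) - 10931*1/607) = -296 + (8888/1735 - 10931/607) = -296 - 13570269/1053145 = -325301189/1053145 ≈ -308.89)
1/(A/474 + H(-16, 162)/9108) = 1/(-325301189/1053145/474 + (-27 + 2*(-16))/9108) = 1/(-325301189/1053145*1/474 + (-27 - 32)*(1/9108)) = 1/(-325301189/499190730 - 59*1/9108) = 1/(-325301189/499190730 - 59/9108) = 1/(-498715913747/757771528140) = -757771528140/498715913747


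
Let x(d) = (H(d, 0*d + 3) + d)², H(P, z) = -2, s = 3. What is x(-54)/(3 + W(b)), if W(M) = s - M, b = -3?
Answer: 3136/9 ≈ 348.44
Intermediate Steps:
W(M) = 3 - M
x(d) = (-2 + d)²
x(-54)/(3 + W(b)) = (-2 - 54)²/(3 + (3 - 1*(-3))) = (-56)²/(3 + (3 + 3)) = 3136/(3 + 6) = 3136/9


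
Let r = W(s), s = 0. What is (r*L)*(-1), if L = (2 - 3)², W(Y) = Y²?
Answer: 0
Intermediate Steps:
L = 1 (L = (-1)² = 1)
r = 0 (r = 0² = 0)
(r*L)*(-1) = (0*1)*(-1) = 0*(-1) = 0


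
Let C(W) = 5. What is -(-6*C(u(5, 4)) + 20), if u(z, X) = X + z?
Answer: 10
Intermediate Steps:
-(-6*C(u(5, 4)) + 20) = -(-6*5 + 20) = -(-30 + 20) = -1*(-10) = 10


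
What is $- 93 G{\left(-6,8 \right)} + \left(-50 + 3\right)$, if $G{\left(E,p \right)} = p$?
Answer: $-791$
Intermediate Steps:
$- 93 G{\left(-6,8 \right)} + \left(-50 + 3\right) = \left(-93\right) 8 + \left(-50 + 3\right) = -744 - 47 = -791$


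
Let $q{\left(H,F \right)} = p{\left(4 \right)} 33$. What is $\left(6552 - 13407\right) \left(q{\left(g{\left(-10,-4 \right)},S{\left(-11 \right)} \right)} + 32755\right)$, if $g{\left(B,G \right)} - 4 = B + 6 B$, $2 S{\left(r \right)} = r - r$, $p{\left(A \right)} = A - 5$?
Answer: $-224309310$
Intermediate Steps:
$p{\left(A \right)} = -5 + A$ ($p{\left(A \right)} = A - 5 = -5 + A$)
$S{\left(r \right)} = 0$ ($S{\left(r \right)} = \frac{r - r}{2} = \frac{1}{2} \cdot 0 = 0$)
$g{\left(B,G \right)} = 4 + 7 B$ ($g{\left(B,G \right)} = 4 + \left(B + 6 B\right) = 4 + 7 B$)
$q{\left(H,F \right)} = -33$ ($q{\left(H,F \right)} = \left(-5 + 4\right) 33 = \left(-1\right) 33 = -33$)
$\left(6552 - 13407\right) \left(q{\left(g{\left(-10,-4 \right)},S{\left(-11 \right)} \right)} + 32755\right) = \left(6552 - 13407\right) \left(-33 + 32755\right) = \left(-6855\right) 32722 = -224309310$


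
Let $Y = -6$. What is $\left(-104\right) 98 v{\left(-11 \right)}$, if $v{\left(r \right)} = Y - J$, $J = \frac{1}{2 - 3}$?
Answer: $50960$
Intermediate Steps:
$J = -1$ ($J = \frac{1}{-1} = -1$)
$v{\left(r \right)} = -5$ ($v{\left(r \right)} = -6 - -1 = -6 + 1 = -5$)
$\left(-104\right) 98 v{\left(-11 \right)} = \left(-104\right) 98 \left(-5\right) = \left(-10192\right) \left(-5\right) = 50960$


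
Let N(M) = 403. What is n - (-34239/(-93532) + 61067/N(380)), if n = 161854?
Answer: 6095101399223/37693396 ≈ 1.6170e+5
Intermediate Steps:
n - (-34239/(-93532) + 61067/N(380)) = 161854 - (-34239/(-93532) + 61067/403) = 161854 - (-34239*(-1/93532) + 61067*(1/403)) = 161854 - (34239/93532 + 61067/403) = 161854 - 1*5725516961/37693396 = 161854 - 5725516961/37693396 = 6095101399223/37693396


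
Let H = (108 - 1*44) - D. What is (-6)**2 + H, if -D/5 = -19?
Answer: 5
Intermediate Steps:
D = 95 (D = -5*(-19) = 95)
H = -31 (H = (108 - 1*44) - 1*95 = (108 - 44) - 95 = 64 - 95 = -31)
(-6)**2 + H = (-6)**2 - 31 = 36 - 31 = 5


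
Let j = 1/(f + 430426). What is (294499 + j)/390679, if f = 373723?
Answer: 236821076352/314164127171 ≈ 0.75381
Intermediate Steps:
j = 1/804149 (j = 1/(373723 + 430426) = 1/804149 ≈ 1.2436e-6)
(294499 + j)/390679 = (294499 + 1/804149)/390679 = (236821076352/804149)*(1/390679) = 236821076352/314164127171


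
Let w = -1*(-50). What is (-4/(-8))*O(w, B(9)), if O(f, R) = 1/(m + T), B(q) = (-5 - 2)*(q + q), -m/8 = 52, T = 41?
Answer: -1/750 ≈ -0.0013333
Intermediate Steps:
m = -416 (m = -8*52 = -416)
B(q) = -14*q
w = 50
O(f, R) = -1/375 (O(f, R) = 1/(-416 + 41) = 1/(-375) = -1/375)
(-4/(-8))*O(w, B(9)) = -4/(-8)*(-1/375) = -4*(-1/8)*(-1/375) = (1/2)*(-1/375) = -1/750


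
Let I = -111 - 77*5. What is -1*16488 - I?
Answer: -15992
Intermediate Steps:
I = -496 (I = -111 - 385 = -496)
-1*16488 - I = -1*16488 - 1*(-496) = -16488 + 496 = -15992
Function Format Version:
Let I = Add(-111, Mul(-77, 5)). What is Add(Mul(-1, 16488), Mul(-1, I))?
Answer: -15992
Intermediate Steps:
I = -496 (I = Add(-111, -385) = -496)
Add(Mul(-1, 16488), Mul(-1, I)) = Add(Mul(-1, 16488), Mul(-1, -496)) = Add(-16488, 496) = -15992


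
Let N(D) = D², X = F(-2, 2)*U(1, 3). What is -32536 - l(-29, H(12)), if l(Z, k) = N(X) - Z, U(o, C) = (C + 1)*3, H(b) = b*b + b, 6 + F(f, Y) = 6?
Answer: -32565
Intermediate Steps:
F(f, Y) = 0 (F(f, Y) = -6 + 6 = 0)
H(b) = b + b² (H(b) = b² + b = b + b²)
U(o, C) = 3 + 3*C (U(o, C) = (1 + C)*3 = 3 + 3*C)
X = 0 (X = 0*(3 + 3*3) = 0*(3 + 9) = 0*12 = 0)
l(Z, k) = -Z (l(Z, k) = 0² - Z = 0 - Z = -Z)
-32536 - l(-29, H(12)) = -32536 - (-1)*(-29) = -32536 - 1*29 = -32536 - 29 = -32565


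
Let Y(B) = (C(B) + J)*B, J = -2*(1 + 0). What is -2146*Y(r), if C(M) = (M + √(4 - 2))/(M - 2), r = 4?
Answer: -4292*√2 ≈ -6069.8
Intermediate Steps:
C(M) = (M + √2)/(-2 + M)
J = -2 (J = -2*1 = -2)
Y(B) = B*(-2 + (B + √2)/(-2 + B)) (Y(B) = ((B + √2)/(-2 + B) - 2)*B = (-2 + (B + √2)/(-2 + B))*B = B*(-2 + (B + √2)/(-2 + B)))
-2146*Y(r) = -8584*(4 + √2 - 1*4)/(-2 + 4) = -8584*(4 + √2 - 4)/2 = -8584*√2/2 = -4292*√2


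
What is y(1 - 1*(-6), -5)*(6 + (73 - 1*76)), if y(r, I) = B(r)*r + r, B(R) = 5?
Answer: 126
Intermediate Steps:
y(r, I) = 6*r (y(r, I) = 5*r + r = 6*r)
y(1 - 1*(-6), -5)*(6 + (73 - 1*76)) = (6*(1 - 1*(-6)))*(6 + (73 - 1*76)) = (6*(1 + 6))*(6 + (73 - 76)) = (6*7)*(6 - 3) = 42*3 = 126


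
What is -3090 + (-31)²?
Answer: -2129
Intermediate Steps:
-3090 + (-31)² = -3090 + 961 = -2129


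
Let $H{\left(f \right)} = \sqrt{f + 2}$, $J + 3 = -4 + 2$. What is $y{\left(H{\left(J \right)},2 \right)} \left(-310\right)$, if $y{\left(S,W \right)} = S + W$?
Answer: $-620 - 310 i \sqrt{3} \approx -620.0 - 536.94 i$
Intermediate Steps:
$J = -5$ ($J = -3 + \left(-4 + 2\right) = -3 - 2 = -5$)
$H{\left(f \right)} = \sqrt{2 + f}$
$y{\left(H{\left(J \right)},2 \right)} \left(-310\right) = \left(\sqrt{2 - 5} + 2\right) \left(-310\right) = \left(\sqrt{-3} + 2\right) \left(-310\right) = \left(i \sqrt{3} + 2\right) \left(-310\right) = \left(2 + i \sqrt{3}\right) \left(-310\right) = -620 - 310 i \sqrt{3}$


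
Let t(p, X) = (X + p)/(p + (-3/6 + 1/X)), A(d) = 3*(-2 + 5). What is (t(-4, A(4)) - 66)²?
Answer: 28132416/6241 ≈ 4507.7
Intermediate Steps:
A(d) = 9 (A(d) = 3*3 = 9)
t(p, X) = (X + p)/(-½ + p + 1/X) (t(p, X) = (X + p)/(p + (-3*⅙ + 1/X)) = (X + p)/(p + (-½ + 1/X)) = (X + p)/(-½ + p + 1/X))
(t(-4, A(4)) - 66)² = (2*9*(9 - 4)/(2 - 1*9 + 2*9*(-4)) - 66)² = (2*9*5/(2 - 9 - 72) - 66)² = (2*9*5/(-79) - 66)² = (2*9*(-1/79)*5 - 66)² = (-90/79 - 66)² = (-5304/79)² = 28132416/6241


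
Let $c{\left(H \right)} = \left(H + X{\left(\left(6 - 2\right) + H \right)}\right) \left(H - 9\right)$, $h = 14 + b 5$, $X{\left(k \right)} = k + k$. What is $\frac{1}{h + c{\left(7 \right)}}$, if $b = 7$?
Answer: $- \frac{1}{9} \approx -0.11111$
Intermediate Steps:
$X{\left(k \right)} = 2 k$
$h = 49$ ($h = 14 + 7 \cdot 5 = 14 + 35 = 49$)
$c{\left(H \right)} = \left(-9 + H\right) \left(8 + 3 H\right)$ ($c{\left(H \right)} = \left(H + 2 \left(\left(6 - 2\right) + H\right)\right) \left(H - 9\right) = \left(H + 2 \left(4 + H\right)\right) \left(-9 + H\right) = \left(H + \left(8 + 2 H\right)\right) \left(-9 + H\right) = \left(8 + 3 H\right) \left(-9 + H\right) = \left(-9 + H\right) \left(8 + 3 H\right)$)
$\frac{1}{h + c{\left(7 \right)}} = \frac{1}{49 - \left(205 - 147\right)} = \frac{1}{49 - 58} = \frac{1}{-9} = - \frac{1}{9}$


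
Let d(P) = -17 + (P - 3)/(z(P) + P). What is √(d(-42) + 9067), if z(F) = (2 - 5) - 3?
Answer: √144815/4 ≈ 95.136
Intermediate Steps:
z(F) = -6 (z(F) = -3 - 3 = -6)
d(P) = -17 + (-3 + P)/(-6 + P) (d(P) = -17 + (P - 3)/(-6 + P) = -17 + (-3 + P)/(-6 + P))
√(d(-42) + 9067) = √((99 - 16*(-42))/(-6 - 42) + 9067) = √((99 + 672)/(-48) + 9067) = √(-1/48*771 + 9067) = √(-257/16 + 9067) = √(144815/16) = √144815/4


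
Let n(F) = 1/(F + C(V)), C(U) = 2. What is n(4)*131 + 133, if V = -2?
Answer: 929/6 ≈ 154.83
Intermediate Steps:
n(F) = 1/(2 + F) (n(F) = 1/(F + 2) = 1/(2 + F))
n(4)*131 + 133 = 131/(2 + 4) + 133 = 131/6 + 133 = 929/6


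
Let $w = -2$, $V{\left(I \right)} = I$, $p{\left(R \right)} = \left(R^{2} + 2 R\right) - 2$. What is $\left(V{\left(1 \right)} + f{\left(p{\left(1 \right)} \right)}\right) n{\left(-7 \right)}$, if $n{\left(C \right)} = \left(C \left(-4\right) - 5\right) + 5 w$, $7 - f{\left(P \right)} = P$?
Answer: $91$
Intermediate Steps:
$p{\left(R \right)} = -2 + R^{2} + 2 R$
$f{\left(P \right)} = 7 - P$
$n{\left(C \right)} = -15 - 4 C$ ($n{\left(C \right)} = \left(C \left(-4\right) - 5\right) + 5 \left(-2\right) = \left(- 4 C - 5\right) - 10 = \left(-5 - 4 C\right) - 10 = -15 - 4 C$)
$\left(V{\left(1 \right)} + f{\left(p{\left(1 \right)} \right)}\right) n{\left(-7 \right)} = \left(1 + \left(7 - \left(-2 + 1^{2} + 2 \cdot 1\right)\right)\right) \left(-15 - -28\right) = \left(1 + \left(7 - \left(-2 + 1 + 2\right)\right)\right) \left(-15 + 28\right) = \left(1 + \left(7 - 1\right)\right) 13 = \left(1 + 6\right) 13 = 7 \cdot 13 = 91$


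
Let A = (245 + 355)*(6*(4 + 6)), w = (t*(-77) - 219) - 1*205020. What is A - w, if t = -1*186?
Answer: 226917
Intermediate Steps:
t = -186
w = -190917 (w = (-186*(-77) - 219) - 1*205020 = (14322 - 219) - 205020 = 14103 - 205020 = -190917)
A = 36000 (A = 600*(6*10) = 600*60 = 36000)
A - w = 36000 - 1*(-190917) = 36000 + 190917 = 226917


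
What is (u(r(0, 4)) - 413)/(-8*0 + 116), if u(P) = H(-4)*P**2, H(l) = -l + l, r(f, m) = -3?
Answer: -413/116 ≈ -3.5603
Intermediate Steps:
H(l) = 0
u(P) = 0 (u(P) = 0*P**2 = 0)
(u(r(0, 4)) - 413)/(-8*0 + 116) = (0 - 413)/(-8*0 + 116) = -413/(0 + 116) = -413/116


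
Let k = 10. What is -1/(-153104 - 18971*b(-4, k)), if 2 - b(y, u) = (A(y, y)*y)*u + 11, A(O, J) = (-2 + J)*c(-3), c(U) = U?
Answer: 1/13641485 ≈ 7.3306e-8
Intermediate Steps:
A(O, J) = 6 - 3*J (A(O, J) = (-2 + J)*(-3) = 6 - 3*J)
b(y, u) = -9 - u*y*(6 - 3*y) (b(y, u) = 2 - (((6 - 3*y)*y)*u + 11) = 2 - ((y*(6 - 3*y))*u + 11) = 2 - (u*y*(6 - 3*y) + 11) = 2 - (11 + u*y*(6 - 3*y)) = 2 + (-11 - u*y*(6 - 3*y)) = -9 - u*y*(6 - 3*y))
-1/(-153104 - 18971*b(-4, k)) = -1/(-153104 - 18971*(-9 + 3*10*(-4)*(-2 - 4))) = -1/(-153104 - 18971*(-9 + 3*10*(-4)*(-6))) = -1/(-153104 - 18971*(-9 + 720)) = -1/(-153104 - 18971*711) = -1/(-153104 - 13488381) = -1/(-13641485) = -1*(-1/13641485) = 1/13641485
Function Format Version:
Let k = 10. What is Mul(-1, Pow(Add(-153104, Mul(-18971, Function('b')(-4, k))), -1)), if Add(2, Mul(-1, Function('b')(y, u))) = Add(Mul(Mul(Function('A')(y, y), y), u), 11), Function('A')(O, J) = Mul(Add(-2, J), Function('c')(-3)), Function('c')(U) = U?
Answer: Rational(1, 13641485) ≈ 7.3306e-8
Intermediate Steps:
Function('A')(O, J) = Add(6, Mul(-3, J)) (Function('A')(O, J) = Mul(Add(-2, J), -3) = Add(6, Mul(-3, J)))
Function('b')(y, u) = Add(-9, Mul(-1, u, y, Add(6, Mul(-3, y)))) (Function('b')(y, u) = Add(2, Mul(-1, Add(Mul(Mul(Add(6, Mul(-3, y)), y), u), 11))) = Add(2, Mul(-1, Add(Mul(Mul(y, Add(6, Mul(-3, y))), u), 11))) = Add(2, Mul(-1, Add(Mul(u, y, Add(6, Mul(-3, y))), 11))) = Add(2, Mul(-1, Add(11, Mul(u, y, Add(6, Mul(-3, y)))))) = Add(2, Add(-11, Mul(-1, u, y, Add(6, Mul(-3, y))))) = Add(-9, Mul(-1, u, y, Add(6, Mul(-3, y)))))
Mul(-1, Pow(Add(-153104, Mul(-18971, Function('b')(-4, k))), -1)) = Mul(-1, Pow(Add(-153104, Mul(-18971, Add(-9, Mul(3, 10, -4, Add(-2, -4))))), -1)) = Mul(-1, Pow(Add(-153104, Mul(-18971, Add(-9, Mul(3, 10, -4, -6)))), -1)) = Mul(-1, Pow(Add(-153104, Mul(-18971, Add(-9, 720))), -1)) = Mul(-1, Pow(Add(-153104, Mul(-18971, 711)), -1)) = Mul(-1, Pow(Add(-153104, -13488381), -1)) = Mul(-1, Pow(-13641485, -1)) = Mul(-1, Rational(-1, 13641485)) = Rational(1, 13641485)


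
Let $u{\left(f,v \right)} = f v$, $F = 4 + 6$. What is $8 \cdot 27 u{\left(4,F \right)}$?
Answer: $8640$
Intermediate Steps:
$F = 10$
$8 \cdot 27 u{\left(4,F \right)} = 8 \cdot 27 \cdot 4 \cdot 10 = 216 \cdot 40 = 8640$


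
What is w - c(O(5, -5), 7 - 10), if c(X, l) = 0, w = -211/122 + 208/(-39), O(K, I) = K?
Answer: -2585/366 ≈ -7.0628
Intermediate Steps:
w = -2585/366 (w = -211*1/122 + 208*(-1/39) = -211/122 - 16/3 = -2585/366 ≈ -7.0628)
w - c(O(5, -5), 7 - 10) = -2585/366 - 1*0 = -2585/366 + 0 = -2585/366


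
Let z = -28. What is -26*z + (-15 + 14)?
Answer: 727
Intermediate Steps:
-26*z + (-15 + 14) = -26*(-28) + (-15 + 14) = 728 - 1 = 727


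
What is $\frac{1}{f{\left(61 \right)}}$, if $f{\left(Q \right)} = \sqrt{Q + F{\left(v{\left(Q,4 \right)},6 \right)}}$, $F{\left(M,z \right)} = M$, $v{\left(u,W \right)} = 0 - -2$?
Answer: $\frac{\sqrt{7}}{21} \approx 0.12599$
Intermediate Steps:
$v{\left(u,W \right)} = 2$ ($v{\left(u,W \right)} = 0 + 2 = 2$)
$f{\left(Q \right)} = \sqrt{2 + Q}$ ($f{\left(Q \right)} = \sqrt{Q + 2} = \sqrt{2 + Q}$)
$\frac{1}{f{\left(61 \right)}} = \frac{1}{\sqrt{2 + 61}} = \frac{1}{\sqrt{63}} = \frac{1}{3 \sqrt{7}} = \frac{\sqrt{7}}{21}$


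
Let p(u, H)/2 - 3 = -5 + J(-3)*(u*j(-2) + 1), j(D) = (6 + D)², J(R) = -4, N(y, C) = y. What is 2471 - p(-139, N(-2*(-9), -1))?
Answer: -15309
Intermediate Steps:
p(u, H) = -12 - 128*u (p(u, H) = 6 + 2*(-5 - 4*(u*(6 - 2)² + 1)) = 6 + 2*(-5 - 4*(u*4² + 1)) = 6 + 2*(-5 - 4*(u*16 + 1)) = 6 + 2*(-5 - 4*(16*u + 1)) = 6 + 2*(-5 - 4*(1 + 16*u)) = 6 + 2*(-5 + (-4 - 64*u)) = 6 + 2*(-9 - 64*u) = 6 + (-18 - 128*u) = -12 - 128*u)
2471 - p(-139, N(-2*(-9), -1)) = 2471 - (-12 - 128*(-139)) = 2471 - (-12 + 17792) = 2471 - 1*17780 = 2471 - 17780 = -15309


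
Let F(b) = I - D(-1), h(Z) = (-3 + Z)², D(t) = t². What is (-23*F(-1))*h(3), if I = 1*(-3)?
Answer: 0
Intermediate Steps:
I = -3
F(b) = -4 (F(b) = -3 - 1*(-1)² = -3 - 1*1 = -3 - 1 = -4)
(-23*F(-1))*h(3) = (-23*(-4))*(-3 + 3)² = 92*0² = 92*0 = 0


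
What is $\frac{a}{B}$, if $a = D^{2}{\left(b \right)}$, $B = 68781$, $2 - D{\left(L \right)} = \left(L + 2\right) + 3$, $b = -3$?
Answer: $0$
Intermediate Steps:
$D{\left(L \right)} = -3 - L$ ($D{\left(L \right)} = 2 - \left(\left(L + 2\right) + 3\right) = 2 - \left(\left(2 + L\right) + 3\right) = 2 - \left(5 + L\right) = -3 - L$)
$a = 0$ ($a = \left(-3 - -3\right)^{2} = \left(-3 + 3\right)^{2} = 0^{2} = 0$)
$\frac{a}{B} = \frac{0}{68781} = 0 \cdot \frac{1}{68781} = 0$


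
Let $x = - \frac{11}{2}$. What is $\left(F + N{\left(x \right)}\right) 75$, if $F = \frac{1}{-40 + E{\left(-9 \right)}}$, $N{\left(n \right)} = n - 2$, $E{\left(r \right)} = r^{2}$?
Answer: $- \frac{45975}{82} \approx -560.67$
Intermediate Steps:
$x = - \frac{11}{2}$ ($x = \left(-11\right) \frac{1}{2} = - \frac{11}{2} \approx -5.5$)
$N{\left(n \right)} = -2 + n$ ($N{\left(n \right)} = n - 2 = -2 + n$)
$F = \frac{1}{41}$ ($F = \frac{1}{-40 + \left(-9\right)^{2}} = \frac{1}{-40 + 81} = \frac{1}{41} \approx 0.02439$)
$\left(F + N{\left(x \right)}\right) 75 = \left(\frac{1}{41} - \frac{15}{2}\right) 75 = \left(- \frac{613}{82}\right) 75 = - \frac{45975}{82}$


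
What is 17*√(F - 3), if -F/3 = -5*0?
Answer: 17*I*√3 ≈ 29.445*I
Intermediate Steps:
F = 0 (F = -(-15)*0 = -3*0 = 0)
17*√(F - 3) = 17*√(0 - 3) = 17*√(-3) = 17*(I*√3) = 17*I*√3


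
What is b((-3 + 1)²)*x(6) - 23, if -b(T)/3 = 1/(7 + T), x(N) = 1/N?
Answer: -507/22 ≈ -23.045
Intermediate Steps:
b(T) = -3/(7 + T)
b((-3 + 1)²)*x(6) - 23 = -3/(7 + (-3 + 1)²)/6 - 23 = -3/(7 + (-2)²)*(⅙) - 23 = -3/(7 + 4)*(⅙) - 23 = -3/11*(⅙) - 23 = -3*1/11*(⅙) - 23 = -3/11*⅙ - 23 = -1/22 - 23 = -507/22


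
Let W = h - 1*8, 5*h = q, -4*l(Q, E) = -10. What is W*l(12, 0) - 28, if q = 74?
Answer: -11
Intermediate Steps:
l(Q, E) = 5/2 (l(Q, E) = -¼*(-10) = 5/2)
h = 74/5 (h = (⅕)*74 = 74/5 ≈ 14.800)
W = 34/5 (W = 74/5 - 1*8 = 74/5 - 8 = 34/5 ≈ 6.8000)
W*l(12, 0) - 28 = (34/5)*(5/2) - 28 = 17 - 28 = -11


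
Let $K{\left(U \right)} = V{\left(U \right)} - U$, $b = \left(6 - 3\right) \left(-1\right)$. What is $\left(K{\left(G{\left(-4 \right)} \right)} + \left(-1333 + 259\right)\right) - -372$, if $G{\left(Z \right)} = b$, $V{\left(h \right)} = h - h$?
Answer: $-699$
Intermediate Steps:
$V{\left(h \right)} = 0$
$b = -3$ ($b = 3 \left(-1\right) = -3$)
$G{\left(Z \right)} = -3$
$K{\left(U \right)} = - U$ ($K{\left(U \right)} = 0 - U = - U$)
$\left(K{\left(G{\left(-4 \right)} \right)} + \left(-1333 + 259\right)\right) - -372 = \left(\left(-1\right) \left(-3\right) + \left(-1333 + 259\right)\right) - -372 = \left(3 - 1074\right) + 372 = -1071 + 372 = -699$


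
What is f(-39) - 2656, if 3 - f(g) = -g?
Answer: -2692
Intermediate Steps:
f(g) = 3 + g (f(g) = 3 - (-1)*g = 3 + g)
f(-39) - 2656 = (3 - 39) - 2656 = -36 - 2656 = -2692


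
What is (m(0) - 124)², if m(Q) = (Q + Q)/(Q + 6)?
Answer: 15376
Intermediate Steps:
m(Q) = 2*Q/(6 + Q) (m(Q) = (2*Q)/(6 + Q) = 2*Q/(6 + Q))
(m(0) - 124)² = (2*0/(6 + 0) - 124)² = (2*0/6 - 124)² = (2*0*(⅙) - 124)² = (0 - 124)² = (-124)² = 15376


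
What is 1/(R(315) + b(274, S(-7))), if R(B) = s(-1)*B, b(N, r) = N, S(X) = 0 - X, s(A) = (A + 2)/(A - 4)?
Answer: 1/211 ≈ 0.0047393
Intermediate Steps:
s(A) = (2 + A)/(-4 + A)
S(X) = -X
R(B) = -B/5 (R(B) = ((2 - 1)/(-4 - 1))*B = (1/(-5))*B = (-⅕*1)*B = -B/5)
1/(R(315) + b(274, S(-7))) = 1/(-⅕*315 + 274) = 1/(-63 + 274) = 1/211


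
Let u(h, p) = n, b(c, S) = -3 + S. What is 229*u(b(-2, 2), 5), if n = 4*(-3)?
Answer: -2748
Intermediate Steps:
n = -12
u(h, p) = -12
229*u(b(-2, 2), 5) = 229*(-12) = -2748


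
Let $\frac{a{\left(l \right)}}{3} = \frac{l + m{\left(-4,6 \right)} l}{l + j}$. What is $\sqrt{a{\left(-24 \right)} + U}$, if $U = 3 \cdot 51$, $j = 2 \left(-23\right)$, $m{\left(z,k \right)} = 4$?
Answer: $\frac{3 \sqrt{861}}{7} \approx 12.575$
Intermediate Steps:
$j = -46$
$U = 153$
$a{\left(l \right)} = \frac{15 l}{-46 + l}$ ($a{\left(l \right)} = 3 \frac{l + 4 l}{l - 46} = 3 \frac{5 l}{-46 + l} = \frac{15 l}{-46 + l}$)
$\sqrt{a{\left(-24 \right)} + U} = \sqrt{15 \left(-24\right) \frac{1}{-46 - 24} + 153} = \sqrt{15 \left(-24\right) \frac{1}{-70} + 153} = \sqrt{15 \left(-24\right) \left(- \frac{1}{70}\right) + 153} = \sqrt{\frac{36}{7} + 153} = \sqrt{\frac{1107}{7}} = \frac{3 \sqrt{861}}{7}$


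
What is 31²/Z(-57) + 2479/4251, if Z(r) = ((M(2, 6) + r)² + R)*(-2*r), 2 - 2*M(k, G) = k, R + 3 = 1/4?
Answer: 204776653/349595155 ≈ 0.58575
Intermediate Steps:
R = -11/4 (R = -3 + 1/4 = -3 + 1*(¼) = -3 + ¼ = -11/4 ≈ -2.7500)
M(k, G) = 1 - k/2
Z(r) = -2*r*(-11/4 + r²) (Z(r) = (((1 - ½*2) + r)² - 11/4)*(-2*r) = (((1 - 1) + r)² - 11/4)*(-2*r) = ((0 + r)² - 11/4)*(-2*r) = (r² - 11/4)*(-2*r) = (-11/4 + r²)*(-2*r) = -2*r*(-11/4 + r²))
31²/Z(-57) + 2479/4251 = 31²/(((½)*(-57)*(11 - 4*(-57)²))) + 2479/4251 = 961/(((½)*(-57)*(11 - 4*3249))) + 2479*(1/4251) = 961/(((½)*(-57)*(11 - 12996))) + 2479/4251 = 961/(((½)*(-57)*(-12985))) + 2479/4251 = 961/(740145/2) + 2479/4251 = 961*(2/740145) + 2479/4251 = 1922/740145 + 2479/4251 = 204776653/349595155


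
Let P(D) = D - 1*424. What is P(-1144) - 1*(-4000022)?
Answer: 3998454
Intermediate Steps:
P(D) = -424 + D (P(D) = D - 424 = -424 + D)
P(-1144) - 1*(-4000022) = (-424 - 1144) - 1*(-4000022) = -1568 + 4000022 = 3998454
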